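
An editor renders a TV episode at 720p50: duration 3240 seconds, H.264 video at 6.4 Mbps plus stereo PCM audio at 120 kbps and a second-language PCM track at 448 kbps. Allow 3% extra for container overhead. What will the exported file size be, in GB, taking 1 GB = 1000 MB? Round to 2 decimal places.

2.91 GB

Audio total: 120 + 448 = 568 kbps = 0.568 Mbps.
Total bitrate: 6.4 + 0.568 = 6.968 Mbps.
Stream data: 6.968 Mbps × 3240 s = 22576.3 Mb.
With 3% container overhead: ×1.03.
23,254 Mb ÷ 8 = 2,907 MB → 2.907 GB.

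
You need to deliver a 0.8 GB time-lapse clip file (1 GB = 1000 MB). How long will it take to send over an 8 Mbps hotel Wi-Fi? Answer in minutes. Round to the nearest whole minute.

13 minutes

File: 0.8 GB = 6400.0 Mb.
At 8 Mbps: 6400.0 / 8 = 800.0 s ≈ 13.3 minutes.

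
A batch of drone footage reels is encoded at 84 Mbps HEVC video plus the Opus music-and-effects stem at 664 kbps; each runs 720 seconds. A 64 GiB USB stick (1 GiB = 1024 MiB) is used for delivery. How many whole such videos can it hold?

9

Audio: 664 kbps = 0.664 Mbps.
Total bitrate: 84.664 Mbps.
Per item: 84.664 Mbps × 720 s = 60,958 Mb = 7,620 MB.
Capacity: 64 GiB = 549,756 Mb; 9.02 items → 9 complete.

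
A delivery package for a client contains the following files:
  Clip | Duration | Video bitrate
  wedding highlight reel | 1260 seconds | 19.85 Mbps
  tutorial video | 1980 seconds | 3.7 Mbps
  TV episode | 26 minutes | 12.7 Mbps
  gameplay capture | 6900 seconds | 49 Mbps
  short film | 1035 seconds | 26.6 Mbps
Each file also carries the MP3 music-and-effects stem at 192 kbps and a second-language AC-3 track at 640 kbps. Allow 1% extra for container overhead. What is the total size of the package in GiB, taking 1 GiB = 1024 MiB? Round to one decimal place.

Audio total: 192 + 640 = 832 kbps = 0.832 Mbps.
wedding highlight reel: 20.682 Mbps × 1260 s × 1.01 = 26319.9 Mb
tutorial video: 4.532 Mbps × 1980 s × 1.01 = 9063.1 Mb
TV episode: 13.532 Mbps × 1560 s × 1.01 = 21321.0 Mb
gameplay capture: 49.832 Mbps × 6900 s × 1.01 = 347279.2 Mb
short film: 27.432 Mbps × 1035 s × 1.01 = 28676.0 Mb
Total: 432659.3 Mb = 54082.4 MB.
= 50.37 GiB.

50.4 GiB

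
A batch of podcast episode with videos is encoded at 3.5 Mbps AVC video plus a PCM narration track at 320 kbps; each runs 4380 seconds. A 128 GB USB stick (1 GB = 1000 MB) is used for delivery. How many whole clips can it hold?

Audio: 320 kbps = 0.320 Mbps.
Total bitrate: 3.820 Mbps.
Per item: 3.820 Mbps × 4380 s = 16,732 Mb = 2,091 MB.
Capacity: 128 GB = 1,024,000 Mb; 61.20 items → 61 complete.

61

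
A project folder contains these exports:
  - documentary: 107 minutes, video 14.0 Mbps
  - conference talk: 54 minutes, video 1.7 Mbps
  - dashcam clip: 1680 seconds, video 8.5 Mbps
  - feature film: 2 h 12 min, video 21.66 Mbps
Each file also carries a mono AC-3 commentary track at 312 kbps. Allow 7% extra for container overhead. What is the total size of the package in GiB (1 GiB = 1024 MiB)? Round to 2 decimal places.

Audio: 312 kbps = 0.312 Mbps.
documentary: 14.312 Mbps × 6420 s × 1.07 = 98314.9 Mb
conference talk: 2.012 Mbps × 3240 s × 1.07 = 6975.2 Mb
dashcam clip: 8.812 Mbps × 1680 s × 1.07 = 15840.5 Mb
feature film: 21.972 Mbps × 7920 s × 1.07 = 186199.5 Mb
Total: 307330.0 Mb = 38416.3 MB.
= 35.78 GiB.

35.78 GiB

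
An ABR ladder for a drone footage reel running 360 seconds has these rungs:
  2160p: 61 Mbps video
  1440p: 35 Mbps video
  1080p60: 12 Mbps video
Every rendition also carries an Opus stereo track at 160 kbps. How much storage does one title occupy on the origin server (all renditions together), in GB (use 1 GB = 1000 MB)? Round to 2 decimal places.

Audio: 160 kbps = 0.160 Mbps.
Sum of rendition bitrates: (61+0.160) + (35+0.160) + (12+0.160) = 108.480 Mbps.
× 360 s = 39,053 Mb = 4,882 MB = 4.882 GB.

4.88 GB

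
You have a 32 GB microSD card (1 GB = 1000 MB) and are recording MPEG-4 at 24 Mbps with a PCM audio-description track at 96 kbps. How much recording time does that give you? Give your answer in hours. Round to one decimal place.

Audio: 96 kbps = 0.096 Mbps.
Total bitrate: 24 + 0.096 = 24.096 Mbps.
Capacity: 32 GB = 256,000 Mb.
Recording time: 256,000 / 24.096 = 10,624 s ≈ 2.95 hours.

3.0 hours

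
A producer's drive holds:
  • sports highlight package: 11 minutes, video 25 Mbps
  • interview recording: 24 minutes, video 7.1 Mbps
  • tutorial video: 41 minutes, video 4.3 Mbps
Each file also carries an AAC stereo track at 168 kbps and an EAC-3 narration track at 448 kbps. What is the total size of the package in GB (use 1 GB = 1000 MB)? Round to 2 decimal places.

5.01 GB

Audio total: 168 + 448 = 616 kbps = 0.616 Mbps.
sports highlight package: 25.616 Mbps × 660 s = 16906.6 Mb
interview recording: 7.716 Mbps × 1440 s = 11111.0 Mb
tutorial video: 4.916 Mbps × 2460 s = 12093.4 Mb
Total: 40111.0 Mb = 5013.9 MB.
= 5.014 GB.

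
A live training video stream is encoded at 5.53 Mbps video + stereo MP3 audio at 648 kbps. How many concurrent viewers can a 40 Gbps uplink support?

Audio: 648 kbps = 0.648 Mbps.
Per-viewer media rate: 6.178 Mbps.
40 Gbps = 40,000 Mbps; 40,000 / 6.178 = 6474.59 → 6474 viewers.

6474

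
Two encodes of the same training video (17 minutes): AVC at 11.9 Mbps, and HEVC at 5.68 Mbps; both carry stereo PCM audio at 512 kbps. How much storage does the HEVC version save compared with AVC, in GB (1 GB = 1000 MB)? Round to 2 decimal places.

17 min = 1020 s
Audio: 512 kbps = 0.512 Mbps.
AVC: 12.412 Mbps × 1020 s = 12660.2 Mb = 1.583 GB.
HEVC: 6.192 Mbps × 1020 s = 6315.8 Mb = 0.789 GB.
Saving: 1.583 − 0.789 = 0.793 GB.

0.79 GB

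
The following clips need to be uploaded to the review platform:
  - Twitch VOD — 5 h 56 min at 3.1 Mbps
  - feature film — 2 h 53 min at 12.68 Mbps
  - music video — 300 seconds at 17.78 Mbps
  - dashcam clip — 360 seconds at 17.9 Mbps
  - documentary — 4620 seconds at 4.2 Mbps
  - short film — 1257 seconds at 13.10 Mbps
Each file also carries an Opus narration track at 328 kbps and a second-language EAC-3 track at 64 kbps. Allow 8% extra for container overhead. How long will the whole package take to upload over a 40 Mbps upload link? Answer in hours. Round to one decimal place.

2.0 hours

Audio total: 328 + 64 = 392 kbps = 0.392 Mbps.
Twitch VOD: 3.492 Mbps × 21360 s × 1.08 = 80556.2 Mb
feature film: 13.072 Mbps × 10380 s × 1.08 = 146542.3 Mb
music video: 18.172 Mbps × 300 s × 1.08 = 5887.7 Mb
dashcam clip: 18.292 Mbps × 360 s × 1.08 = 7111.9 Mb
documentary: 4.592 Mbps × 4620 s × 1.08 = 22912.2 Mb
short film: 13.492 Mbps × 1257 s × 1.08 = 18316.2 Mb
Total: 281326.7 Mb = 35165.8 MB.
At 40 Mbps: 281326.7 / 40 = 7033 s ≈ 1.95 hours.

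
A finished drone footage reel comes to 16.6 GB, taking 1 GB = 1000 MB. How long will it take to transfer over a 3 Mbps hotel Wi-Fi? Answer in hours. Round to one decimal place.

File: 16.6 GB = 132800.0 Mb.
At 3 Mbps: 132800.0 / 3 = 44266.7 s ≈ 12.3 hours.

12.3 hours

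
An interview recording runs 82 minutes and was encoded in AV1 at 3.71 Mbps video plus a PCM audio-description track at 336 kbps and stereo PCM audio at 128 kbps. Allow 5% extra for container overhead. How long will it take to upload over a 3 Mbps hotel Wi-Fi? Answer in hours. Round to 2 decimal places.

82 min = 4920 s
Audio total: 336 + 128 = 464 kbps = 0.464 Mbps.
Total bitrate: 4.174 Mbps.
File: 4.174 Mbps × 4920 s = 20536.1 Mb.
With 5% container overhead: ×1.05. → 21562.9 Mb.
At 3 Mbps: 21562.9 / 3 = 7187.6 s ≈ 2 hours.

2.00 hours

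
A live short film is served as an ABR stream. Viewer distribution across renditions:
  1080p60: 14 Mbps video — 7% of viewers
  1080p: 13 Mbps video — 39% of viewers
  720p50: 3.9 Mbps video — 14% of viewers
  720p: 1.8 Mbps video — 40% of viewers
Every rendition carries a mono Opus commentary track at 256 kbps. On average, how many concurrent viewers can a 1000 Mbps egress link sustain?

132

Audio: 256 kbps = 0.256 Mbps.
Average per-viewer bitrate: 0.07×14.256 + 0.39×13.256 + 0.14×4.156 + 0.40×2.056 = 7.572 Mbps.
1000 Mbps = 1,000 Mbps; 1,000 / 7.572 = 132.07 → 132.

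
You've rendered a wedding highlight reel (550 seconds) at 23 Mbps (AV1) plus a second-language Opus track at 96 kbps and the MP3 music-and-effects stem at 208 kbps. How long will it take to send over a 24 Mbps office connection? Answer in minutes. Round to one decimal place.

Audio total: 96 + 208 = 304 kbps = 0.304 Mbps.
Total bitrate: 23.304 Mbps.
File: 23.304 Mbps × 550 s = 12817.2 Mb.
At 24 Mbps: 12817.2 / 24 = 534.0 s ≈ 8.9 minutes.

8.9 minutes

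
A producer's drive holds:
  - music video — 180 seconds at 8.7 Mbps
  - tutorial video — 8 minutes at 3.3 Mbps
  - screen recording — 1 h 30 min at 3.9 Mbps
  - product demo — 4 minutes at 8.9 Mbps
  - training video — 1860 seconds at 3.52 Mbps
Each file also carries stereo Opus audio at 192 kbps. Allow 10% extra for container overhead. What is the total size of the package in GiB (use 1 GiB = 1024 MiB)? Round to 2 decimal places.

4.41 GiB

Audio: 192 kbps = 0.192 Mbps.
music video: 8.892 Mbps × 180 s × 1.10 = 1760.6 Mb
tutorial video: 3.492 Mbps × 480 s × 1.10 = 1843.8 Mb
screen recording: 4.092 Mbps × 5400 s × 1.10 = 24306.5 Mb
product demo: 9.092 Mbps × 240 s × 1.10 = 2400.3 Mb
training video: 3.712 Mbps × 1860 s × 1.10 = 7594.8 Mb
Total: 37905.9 Mb = 4738.2 MB.
= 4.413 GiB.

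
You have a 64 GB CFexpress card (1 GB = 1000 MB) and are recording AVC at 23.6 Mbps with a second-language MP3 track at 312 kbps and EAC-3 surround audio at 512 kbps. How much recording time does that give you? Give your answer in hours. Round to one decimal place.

5.8 hours

Audio total: 312 + 512 = 824 kbps = 0.824 Mbps.
Total bitrate: 23.6 + 0.824 = 24.424 Mbps.
Capacity: 64 GB = 512,000 Mb.
Recording time: 512,000 / 24.424 = 20,963 s ≈ 5.82 hours.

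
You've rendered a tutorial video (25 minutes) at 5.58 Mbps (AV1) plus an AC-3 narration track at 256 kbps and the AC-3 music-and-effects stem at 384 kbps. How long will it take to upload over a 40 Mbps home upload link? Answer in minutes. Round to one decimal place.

3.9 minutes

25 min = 1500 s
Audio total: 256 + 384 = 640 kbps = 0.640 Mbps.
Total bitrate: 6.220 Mbps.
File: 6.220 Mbps × 1500 s = 9330.0 Mb.
At 40 Mbps: 9330.0 / 40 = 233.2 s ≈ 3.89 minutes.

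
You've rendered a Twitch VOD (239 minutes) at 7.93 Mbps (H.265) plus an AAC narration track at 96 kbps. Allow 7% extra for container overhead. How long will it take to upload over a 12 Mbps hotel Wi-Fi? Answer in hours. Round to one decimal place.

2.9 hours

239 min = 14340 s
Audio: 96 kbps = 0.096 Mbps.
Total bitrate: 8.026 Mbps.
File: 8.026 Mbps × 14340 s = 115092.8 Mb.
With 7% container overhead: ×1.07. → 123149.3 Mb.
At 12 Mbps: 123149.3 / 12 = 10262.4 s ≈ 2.85 hours.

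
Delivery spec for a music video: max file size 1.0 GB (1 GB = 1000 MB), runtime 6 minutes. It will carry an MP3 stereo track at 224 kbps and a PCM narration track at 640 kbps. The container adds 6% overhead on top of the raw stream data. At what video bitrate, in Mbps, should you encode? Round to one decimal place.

Budget: 1.0 GB = 8000.0 Mb.
Stream payload after overhead: 8000.0 / 1.06 = 7547.2 Mb.
6 min = 360 s
Total bitrate budget: 7547.2 Mb / 360 s = 20.964 Mbps.
Audio total: 224 + 640 = 864 kbps = 0.864 Mbps.
Video: 20.964 − 0.864 = 20.100 Mbps.

20.1 Mbps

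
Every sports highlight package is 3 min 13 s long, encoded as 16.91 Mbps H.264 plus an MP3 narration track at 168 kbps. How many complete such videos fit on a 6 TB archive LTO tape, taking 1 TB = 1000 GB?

3 min 13 s = 193 s
Audio: 168 kbps = 0.168 Mbps.
Total bitrate: 17.078 Mbps.
Per item: 17.078 Mbps × 193 s = 3,296 Mb = 412.0 MB.
Capacity: 6 TB = 48,000,000 Mb; 14562.87 items → 14562 complete.

14562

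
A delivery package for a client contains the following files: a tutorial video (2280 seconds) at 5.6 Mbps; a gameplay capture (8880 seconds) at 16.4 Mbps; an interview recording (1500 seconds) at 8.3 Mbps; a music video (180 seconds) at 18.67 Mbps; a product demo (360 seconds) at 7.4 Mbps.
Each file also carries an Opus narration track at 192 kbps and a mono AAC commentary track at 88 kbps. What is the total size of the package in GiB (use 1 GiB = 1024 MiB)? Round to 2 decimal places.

Audio total: 192 + 88 = 280 kbps = 0.280 Mbps.
tutorial video: 5.880 Mbps × 2280 s = 13406.4 Mb
gameplay capture: 16.680 Mbps × 8880 s = 148118.4 Mb
interview recording: 8.580 Mbps × 1500 s = 12870.0 Mb
music video: 18.950 Mbps × 180 s = 3411.0 Mb
product demo: 7.680 Mbps × 360 s = 2764.8 Mb
Total: 180570.6 Mb = 22571.3 MB.
= 21.02 GiB.

21.02 GiB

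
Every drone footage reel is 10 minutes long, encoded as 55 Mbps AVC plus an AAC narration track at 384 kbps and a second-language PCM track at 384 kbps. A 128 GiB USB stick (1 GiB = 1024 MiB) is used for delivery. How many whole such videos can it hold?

32

10 min = 600 s
Audio total: 384 + 384 = 768 kbps = 0.768 Mbps.
Total bitrate: 55.768 Mbps.
Per item: 55.768 Mbps × 600 s = 33,461 Mb = 4,183 MB.
Capacity: 128 GiB = 1,099,512 Mb; 32.86 items → 32 complete.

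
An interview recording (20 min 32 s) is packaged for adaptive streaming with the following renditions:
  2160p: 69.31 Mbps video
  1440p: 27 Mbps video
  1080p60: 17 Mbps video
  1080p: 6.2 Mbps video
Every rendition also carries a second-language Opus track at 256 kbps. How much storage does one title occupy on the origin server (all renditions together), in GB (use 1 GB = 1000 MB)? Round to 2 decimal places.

18.56 GB

20 min 32 s = 1232 s
Audio: 256 kbps = 0.256 Mbps.
Sum of rendition bitrates: (69.31+0.256) + (27+0.256) + (17+0.256) + (6.2+0.256) = 120.534 Mbps.
× 1232 s = 148,498 Mb = 18,562 MB = 18.56 GB.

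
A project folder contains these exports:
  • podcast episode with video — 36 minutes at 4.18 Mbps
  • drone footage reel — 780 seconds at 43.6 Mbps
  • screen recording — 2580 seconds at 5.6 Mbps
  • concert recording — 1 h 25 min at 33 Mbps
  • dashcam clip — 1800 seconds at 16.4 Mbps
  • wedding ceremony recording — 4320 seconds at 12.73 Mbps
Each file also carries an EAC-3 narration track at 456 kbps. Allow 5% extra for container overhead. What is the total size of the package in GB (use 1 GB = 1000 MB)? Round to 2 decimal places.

Audio: 456 kbps = 0.456 Mbps.
podcast episode with video: 4.636 Mbps × 2160 s × 1.05 = 10514.4 Mb
drone footage reel: 44.056 Mbps × 780 s × 1.05 = 36081.9 Mb
screen recording: 6.056 Mbps × 2580 s × 1.05 = 16405.7 Mb
concert recording: 33.456 Mbps × 5100 s × 1.05 = 179156.9 Mb
dashcam clip: 16.856 Mbps × 1800 s × 1.05 = 31857.8 Mb
wedding ceremony recording: 13.186 Mbps × 4320 s × 1.05 = 59811.7 Mb
Total: 333828.4 Mb = 41728.6 MB.
= 41.73 GB.

41.73 GB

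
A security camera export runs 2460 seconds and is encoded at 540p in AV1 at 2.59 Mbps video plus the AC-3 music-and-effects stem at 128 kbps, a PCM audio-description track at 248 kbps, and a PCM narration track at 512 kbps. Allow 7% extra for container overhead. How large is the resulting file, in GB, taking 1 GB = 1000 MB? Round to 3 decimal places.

Audio total: 128 + 248 + 512 = 888 kbps = 0.888 Mbps.
Total bitrate: 2.59 + 0.888 = 3.478 Mbps.
Stream data: 3.478 Mbps × 2460 s = 8555.9 Mb.
With 7% container overhead: ×1.07.
9,155 Mb ÷ 8 = 1,144 MB → 1.144 GB.

1.144 GB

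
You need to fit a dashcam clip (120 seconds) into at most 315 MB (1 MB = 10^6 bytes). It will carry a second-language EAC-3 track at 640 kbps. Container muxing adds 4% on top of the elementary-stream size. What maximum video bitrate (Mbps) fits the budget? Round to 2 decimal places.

19.55 Mbps

Budget: 315 MB = 2520.0 Mb.
Stream payload after overhead: 2520.0 / 1.04 = 2423.1 Mb.
Total bitrate budget: 2423.1 Mb / 120 s = 20.192 Mbps.
Audio: 640 kbps = 0.640 Mbps.
Video: 20.192 − 0.640 = 19.552 Mbps.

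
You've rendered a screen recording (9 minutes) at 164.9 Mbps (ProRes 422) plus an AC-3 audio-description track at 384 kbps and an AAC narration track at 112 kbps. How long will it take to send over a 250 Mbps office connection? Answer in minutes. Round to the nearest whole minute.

6 minutes

9 min = 540 s
Audio total: 384 + 112 = 496 kbps = 0.496 Mbps.
Total bitrate: 165.396 Mbps.
File: 165.396 Mbps × 540 s = 89313.8 Mb.
At 250 Mbps: 89313.8 / 250 = 357.3 s ≈ 5.95 minutes.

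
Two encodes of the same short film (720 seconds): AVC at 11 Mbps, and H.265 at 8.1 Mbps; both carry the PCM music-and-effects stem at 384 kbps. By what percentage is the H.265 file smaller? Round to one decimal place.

25.5%

Audio: 384 kbps = 0.384 Mbps.
AVC: 11.384 Mbps × 720 s = 8196.5 Mb = 1.025 GB.
H.265: 8.484 Mbps × 720 s = 6108.5 Mb = 0.764 GB.
Reduction: (1 − 0.764/1.025) × 100 = 25.47%.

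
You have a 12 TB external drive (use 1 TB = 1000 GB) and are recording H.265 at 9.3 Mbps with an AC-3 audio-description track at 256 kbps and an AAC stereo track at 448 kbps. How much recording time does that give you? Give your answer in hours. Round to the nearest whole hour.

Audio total: 256 + 448 = 704 kbps = 0.704 Mbps.
Total bitrate: 9.3 + 0.704 = 10.004 Mbps.
Capacity: 12 TB = 96,000,000 Mb.
Recording time: 96,000,000 / 10.004 = 9,596,162 s ≈ 2,666 hours.

2666 hours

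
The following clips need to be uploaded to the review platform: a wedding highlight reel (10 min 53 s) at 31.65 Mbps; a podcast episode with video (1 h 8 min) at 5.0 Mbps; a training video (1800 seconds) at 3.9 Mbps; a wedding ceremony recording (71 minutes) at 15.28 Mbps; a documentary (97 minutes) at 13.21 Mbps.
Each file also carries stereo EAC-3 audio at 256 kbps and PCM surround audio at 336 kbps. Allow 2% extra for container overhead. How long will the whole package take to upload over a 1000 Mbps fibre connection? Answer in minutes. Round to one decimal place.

3.4 minutes

Audio total: 256 + 336 = 592 kbps = 0.592 Mbps.
wedding highlight reel: 32.242 Mbps × 653 s × 1.02 = 21475.1 Mb
podcast episode with video: 5.592 Mbps × 4080 s × 1.02 = 23271.7 Mb
training video: 4.492 Mbps × 1800 s × 1.02 = 8247.3 Mb
wedding ceremony recording: 15.872 Mbps × 4260 s × 1.02 = 68967.0 Mb
documentary: 13.802 Mbps × 5820 s × 1.02 = 81934.2 Mb
Total: 203895.3 Mb = 25486.9 MB.
At 1000 Mbps: 203895.3 / 1000 = 204 s ≈ 3.4 minutes.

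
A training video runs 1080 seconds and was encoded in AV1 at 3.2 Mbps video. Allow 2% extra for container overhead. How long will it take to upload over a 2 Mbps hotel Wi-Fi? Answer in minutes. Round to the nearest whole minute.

File: 3.200 Mbps × 1080 s = 3456.0 Mb.
With 2% container overhead: ×1.02. → 3525.1 Mb.
At 2 Mbps: 3525.1 / 2 = 1762.6 s ≈ 29.4 minutes.

29 minutes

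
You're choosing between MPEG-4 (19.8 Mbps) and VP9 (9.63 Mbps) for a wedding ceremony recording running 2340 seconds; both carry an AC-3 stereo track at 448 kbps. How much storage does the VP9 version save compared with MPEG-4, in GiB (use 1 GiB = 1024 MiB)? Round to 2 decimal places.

2.77 GiB

Audio: 448 kbps = 0.448 Mbps.
MPEG-4: 20.248 Mbps × 2340 s = 47380.3 Mb = 5.516 GiB.
VP9: 10.078 Mbps × 2340 s = 23582.5 Mb = 2.745 GiB.
Saving: 5.516 − 2.745 = 2.770 GiB.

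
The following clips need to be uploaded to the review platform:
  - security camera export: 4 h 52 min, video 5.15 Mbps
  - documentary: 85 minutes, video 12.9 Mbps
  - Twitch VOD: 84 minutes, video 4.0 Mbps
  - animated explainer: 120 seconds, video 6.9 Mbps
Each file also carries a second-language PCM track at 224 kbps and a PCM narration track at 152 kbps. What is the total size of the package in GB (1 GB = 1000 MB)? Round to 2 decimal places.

Audio total: 224 + 152 = 376 kbps = 0.376 Mbps.
security camera export: 5.526 Mbps × 17520 s = 96815.5 Mb
documentary: 13.276 Mbps × 5100 s = 67707.6 Mb
Twitch VOD: 4.376 Mbps × 5040 s = 22055.0 Mb
animated explainer: 7.276 Mbps × 120 s = 873.1 Mb
Total: 187451.3 Mb = 23431.4 MB.
= 23.43 GB.

23.43 GB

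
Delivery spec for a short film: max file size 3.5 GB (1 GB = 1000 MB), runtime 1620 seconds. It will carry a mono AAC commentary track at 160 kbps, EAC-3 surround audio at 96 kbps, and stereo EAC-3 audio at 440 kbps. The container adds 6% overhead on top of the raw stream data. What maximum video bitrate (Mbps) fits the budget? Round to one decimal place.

15.6 Mbps

Budget: 3.5 GB = 28000.0 Mb.
Stream payload after overhead: 28000.0 / 1.06 = 26415.1 Mb.
Total bitrate budget: 26415.1 Mb / 1620 s = 16.306 Mbps.
Audio total: 160 + 96 + 440 = 696 kbps = 0.696 Mbps.
Video: 16.306 − 0.696 = 15.610 Mbps.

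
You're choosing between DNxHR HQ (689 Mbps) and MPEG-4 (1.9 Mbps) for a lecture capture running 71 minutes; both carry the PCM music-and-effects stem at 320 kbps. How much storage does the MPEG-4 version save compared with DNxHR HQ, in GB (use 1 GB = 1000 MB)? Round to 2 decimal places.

71 min = 4260 s
Audio: 320 kbps = 0.320 Mbps.
DNxHR HQ: 689.320 Mbps × 4260 s = 2936503.2 Mb = 367.063 GB.
MPEG-4: 2.220 Mbps × 4260 s = 9457.2 Mb = 1.182 GB.
Saving: 367.063 − 1.182 = 365.881 GB.

365.88 GB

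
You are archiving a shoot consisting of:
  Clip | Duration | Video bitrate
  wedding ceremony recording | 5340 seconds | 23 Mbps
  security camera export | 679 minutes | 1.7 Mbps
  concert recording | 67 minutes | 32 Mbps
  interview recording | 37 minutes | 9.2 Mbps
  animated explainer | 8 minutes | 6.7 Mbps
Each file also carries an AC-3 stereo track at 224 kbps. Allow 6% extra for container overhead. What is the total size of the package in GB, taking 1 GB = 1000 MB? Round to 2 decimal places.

47.19 GB

Audio: 224 kbps = 0.224 Mbps.
wedding ceremony recording: 23.224 Mbps × 5340 s × 1.06 = 131457.1 Mb
security camera export: 1.924 Mbps × 40740 s × 1.06 = 83086.8 Mb
concert recording: 32.224 Mbps × 4020 s × 1.06 = 137312.9 Mb
interview recording: 9.424 Mbps × 2220 s × 1.06 = 22176.6 Mb
animated explainer: 6.924 Mbps × 480 s × 1.06 = 3522.9 Mb
Total: 377556.3 Mb = 47194.5 MB.
= 47.19 GB.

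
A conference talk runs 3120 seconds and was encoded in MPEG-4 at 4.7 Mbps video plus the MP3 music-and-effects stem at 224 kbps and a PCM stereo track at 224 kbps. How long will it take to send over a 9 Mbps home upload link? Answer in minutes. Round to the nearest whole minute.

30 minutes

Audio total: 224 + 224 = 448 kbps = 0.448 Mbps.
Total bitrate: 5.148 Mbps.
File: 5.148 Mbps × 3120 s = 16061.8 Mb.
At 9 Mbps: 16061.8 / 9 = 1784.6 s ≈ 29.7 minutes.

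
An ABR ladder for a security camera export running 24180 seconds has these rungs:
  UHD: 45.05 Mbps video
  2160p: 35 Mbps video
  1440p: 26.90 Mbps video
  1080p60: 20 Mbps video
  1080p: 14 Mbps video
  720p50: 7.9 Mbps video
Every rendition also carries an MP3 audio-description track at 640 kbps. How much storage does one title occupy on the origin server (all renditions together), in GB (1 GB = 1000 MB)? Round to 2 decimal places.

Audio: 640 kbps = 0.640 Mbps.
Sum of rendition bitrates: (45.05+0.640) + (35+0.640) + (26.90+0.640) + (20+0.640) + (14+0.640) + (7.9+0.640) = 152.690 Mbps.
× 24180 s = 3,692,044 Mb = 461,506 MB = 461.5 GB.

461.51 GB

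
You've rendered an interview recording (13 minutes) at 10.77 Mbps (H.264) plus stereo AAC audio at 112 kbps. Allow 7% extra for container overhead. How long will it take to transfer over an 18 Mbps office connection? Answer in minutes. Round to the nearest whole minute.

13 min = 780 s
Audio: 112 kbps = 0.112 Mbps.
Total bitrate: 10.882 Mbps.
File: 10.882 Mbps × 780 s = 8488.0 Mb.
With 7% container overhead: ×1.07. → 9082.1 Mb.
At 18 Mbps: 9082.1 / 18 = 504.6 s ≈ 8.41 minutes.

8 minutes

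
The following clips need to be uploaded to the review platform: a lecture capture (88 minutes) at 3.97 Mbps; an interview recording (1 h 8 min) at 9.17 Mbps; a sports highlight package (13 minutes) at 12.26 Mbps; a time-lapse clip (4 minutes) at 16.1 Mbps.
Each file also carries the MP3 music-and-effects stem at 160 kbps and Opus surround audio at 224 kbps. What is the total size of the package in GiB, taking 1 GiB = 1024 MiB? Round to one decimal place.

Audio total: 160 + 224 = 384 kbps = 0.384 Mbps.
lecture capture: 4.354 Mbps × 5280 s = 22989.1 Mb
interview recording: 9.554 Mbps × 4080 s = 38980.3 Mb
sports highlight package: 12.644 Mbps × 780 s = 9862.3 Mb
time-lapse clip: 16.484 Mbps × 240 s = 3956.2 Mb
Total: 75787.9 Mb = 9473.5 MB.
= 8.823 GiB.

8.8 GiB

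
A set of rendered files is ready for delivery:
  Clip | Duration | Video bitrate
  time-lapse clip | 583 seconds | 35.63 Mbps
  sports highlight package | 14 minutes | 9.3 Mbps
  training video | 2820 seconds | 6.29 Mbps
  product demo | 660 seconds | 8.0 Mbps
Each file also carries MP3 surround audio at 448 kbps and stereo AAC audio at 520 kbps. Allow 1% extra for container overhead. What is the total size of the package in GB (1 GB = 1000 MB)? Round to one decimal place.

Audio total: 448 + 520 = 968 kbps = 0.968 Mbps.
time-lapse clip: 36.598 Mbps × 583 s × 1.01 = 21550.0 Mb
sports highlight package: 10.268 Mbps × 840 s × 1.01 = 8711.4 Mb
training video: 7.258 Mbps × 2820 s × 1.01 = 20672.2 Mb
product demo: 8.968 Mbps × 660 s × 1.01 = 5978.1 Mb
Total: 56911.7 Mb = 7114.0 MB.
= 7.114 GB.

7.1 GB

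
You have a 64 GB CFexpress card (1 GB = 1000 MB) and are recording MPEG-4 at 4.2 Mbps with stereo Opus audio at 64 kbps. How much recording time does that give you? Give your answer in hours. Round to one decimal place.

33.4 hours

Audio: 64 kbps = 0.064 Mbps.
Total bitrate: 4.2 + 0.064 = 4.264 Mbps.
Capacity: 64 GB = 512,000 Mb.
Recording time: 512,000 / 4.264 = 120,075 s ≈ 33.4 hours.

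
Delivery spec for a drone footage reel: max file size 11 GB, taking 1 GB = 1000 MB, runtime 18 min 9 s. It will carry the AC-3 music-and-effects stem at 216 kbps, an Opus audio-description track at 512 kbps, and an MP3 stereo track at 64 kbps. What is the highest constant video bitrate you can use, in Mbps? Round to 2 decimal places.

Budget: 11 GB = 88000.0 Mb.
18 min 9 s = 1089 s
Total bitrate budget: 88000.0 Mb / 1089 s = 80.808 Mbps.
Audio total: 216 + 512 + 64 = 792 kbps = 0.792 Mbps.
Video: 80.808 − 0.792 = 80.016 Mbps.

80.02 Mbps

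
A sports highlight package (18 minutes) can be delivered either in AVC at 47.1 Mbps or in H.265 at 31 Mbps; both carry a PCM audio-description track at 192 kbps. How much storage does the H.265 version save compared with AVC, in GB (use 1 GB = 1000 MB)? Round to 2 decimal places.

2.17 GB

18 min = 1080 s
Audio: 192 kbps = 0.192 Mbps.
AVC: 47.292 Mbps × 1080 s = 51075.4 Mb = 6.384 GB.
H.265: 31.192 Mbps × 1080 s = 33687.4 Mb = 4.211 GB.
Saving: 6.384 − 4.211 = 2.174 GB.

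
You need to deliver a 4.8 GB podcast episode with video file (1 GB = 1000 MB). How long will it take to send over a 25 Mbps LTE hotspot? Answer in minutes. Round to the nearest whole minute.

File: 4.8 GB = 38400.0 Mb.
At 25 Mbps: 38400.0 / 25 = 1536.0 s ≈ 25.6 minutes.

26 minutes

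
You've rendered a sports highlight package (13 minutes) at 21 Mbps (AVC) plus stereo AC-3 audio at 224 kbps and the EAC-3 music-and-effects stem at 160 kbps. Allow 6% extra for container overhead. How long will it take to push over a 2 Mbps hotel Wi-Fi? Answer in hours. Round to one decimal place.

13 min = 780 s
Audio total: 224 + 160 = 384 kbps = 0.384 Mbps.
Total bitrate: 21.384 Mbps.
File: 21.384 Mbps × 780 s = 16679.5 Mb.
With 6% container overhead: ×1.06. → 17680.3 Mb.
At 2 Mbps: 17680.3 / 2 = 8840.1 s ≈ 2.46 hours.

2.5 hours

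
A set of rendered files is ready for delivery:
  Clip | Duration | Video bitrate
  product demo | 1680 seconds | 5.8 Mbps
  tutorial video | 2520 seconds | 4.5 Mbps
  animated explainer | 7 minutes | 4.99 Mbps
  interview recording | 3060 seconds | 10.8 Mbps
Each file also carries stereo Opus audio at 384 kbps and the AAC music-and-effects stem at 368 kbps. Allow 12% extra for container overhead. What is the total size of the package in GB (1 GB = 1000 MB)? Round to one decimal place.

8.7 GB

Audio total: 384 + 368 = 752 kbps = 0.752 Mbps.
product demo: 6.552 Mbps × 1680 s × 1.12 = 12328.2 Mb
tutorial video: 5.252 Mbps × 2520 s × 1.12 = 14823.2 Mb
animated explainer: 5.742 Mbps × 420 s × 1.12 = 2701.0 Mb
interview recording: 11.552 Mbps × 3060 s × 1.12 = 39591.0 Mb
Total: 69443.5 Mb = 8680.4 MB.
= 8.680 GB.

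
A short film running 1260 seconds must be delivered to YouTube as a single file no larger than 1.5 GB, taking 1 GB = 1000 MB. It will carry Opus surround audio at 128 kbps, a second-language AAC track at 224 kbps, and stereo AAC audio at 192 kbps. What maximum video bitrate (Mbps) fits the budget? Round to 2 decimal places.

8.98 Mbps

Budget: 1.5 GB = 12000.0 Mb.
Total bitrate budget: 12000.0 Mb / 1260 s = 9.524 Mbps.
Audio total: 128 + 224 + 192 = 544 kbps = 0.544 Mbps.
Video: 9.524 − 0.544 = 8.980 Mbps.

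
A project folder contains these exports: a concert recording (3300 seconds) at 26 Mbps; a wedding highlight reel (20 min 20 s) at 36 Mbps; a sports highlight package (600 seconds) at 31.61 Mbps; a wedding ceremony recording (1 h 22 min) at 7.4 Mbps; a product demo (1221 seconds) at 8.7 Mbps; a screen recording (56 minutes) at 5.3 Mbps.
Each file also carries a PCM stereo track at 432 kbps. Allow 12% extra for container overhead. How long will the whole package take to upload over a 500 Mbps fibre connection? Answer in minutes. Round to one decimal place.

Audio: 432 kbps = 0.432 Mbps.
concert recording: 26.432 Mbps × 3300 s × 1.12 = 97692.7 Mb
wedding highlight reel: 36.432 Mbps × 1220 s × 1.12 = 49780.7 Mb
sports highlight package: 32.042 Mbps × 600 s × 1.12 = 21532.2 Mb
wedding ceremony recording: 7.832 Mbps × 4920 s × 1.12 = 43157.5 Mb
product demo: 9.132 Mbps × 1221 s × 1.12 = 12488.2 Mb
screen recording: 5.732 Mbps × 3360 s × 1.12 = 21570.7 Mb
Total: 246221.9 Mb = 30777.7 MB.
At 500 Mbps: 246221.9 / 500 = 492 s ≈ 8.21 minutes.

8.2 minutes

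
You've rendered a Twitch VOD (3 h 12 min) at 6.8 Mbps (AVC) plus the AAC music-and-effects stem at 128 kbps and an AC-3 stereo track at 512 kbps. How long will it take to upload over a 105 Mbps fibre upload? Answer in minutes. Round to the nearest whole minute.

14 minutes

3 h 12 min = 192 min = 11520 s
Audio total: 128 + 512 = 640 kbps = 0.640 Mbps.
Total bitrate: 7.440 Mbps.
File: 7.440 Mbps × 11520 s = 85708.8 Mb.
At 105 Mbps: 85708.8 / 105 = 816.3 s ≈ 13.6 minutes.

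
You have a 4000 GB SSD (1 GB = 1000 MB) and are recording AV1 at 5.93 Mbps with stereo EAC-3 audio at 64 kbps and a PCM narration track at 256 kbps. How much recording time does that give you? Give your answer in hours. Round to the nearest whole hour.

1422 hours

Audio total: 64 + 256 = 320 kbps = 0.320 Mbps.
Total bitrate: 5.93 + 0.320 = 6.250 Mbps.
Capacity: 4000 GB = 32,000,000 Mb.
Recording time: 32,000,000 / 6.250 = 5,120,000 s ≈ 1,422 hours.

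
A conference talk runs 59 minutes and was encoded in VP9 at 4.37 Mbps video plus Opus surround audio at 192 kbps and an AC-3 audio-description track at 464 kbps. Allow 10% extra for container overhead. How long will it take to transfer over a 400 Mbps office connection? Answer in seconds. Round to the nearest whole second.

49 seconds

59 min = 3540 s
Audio total: 192 + 464 = 656 kbps = 0.656 Mbps.
Total bitrate: 5.026 Mbps.
File: 5.026 Mbps × 3540 s = 17792.0 Mb.
With 10% container overhead: ×1.10. → 19571.2 Mb.
At 400 Mbps: 19571.2 / 400 = 48.9 s ≈ 48.9 seconds.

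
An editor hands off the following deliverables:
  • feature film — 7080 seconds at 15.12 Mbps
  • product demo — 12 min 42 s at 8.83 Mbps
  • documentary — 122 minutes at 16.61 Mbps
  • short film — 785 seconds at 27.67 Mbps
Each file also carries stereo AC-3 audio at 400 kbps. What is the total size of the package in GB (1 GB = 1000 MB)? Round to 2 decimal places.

32.93 GB

Audio: 400 kbps = 0.400 Mbps.
feature film: 15.520 Mbps × 7080 s = 109881.6 Mb
product demo: 9.230 Mbps × 762 s = 7033.3 Mb
documentary: 17.010 Mbps × 7320 s = 124513.2 Mb
short film: 28.070 Mbps × 785 s = 22035.0 Mb
Total: 263463.0 Mb = 32932.9 MB.
= 32.93 GB.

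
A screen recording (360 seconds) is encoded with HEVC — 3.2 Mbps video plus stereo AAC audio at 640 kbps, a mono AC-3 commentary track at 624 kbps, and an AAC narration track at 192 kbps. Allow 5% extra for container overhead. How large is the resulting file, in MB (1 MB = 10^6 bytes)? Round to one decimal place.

Audio total: 640 + 624 + 192 = 1456 kbps = 1.456 Mbps.
Total bitrate: 3.2 + 1.456 = 4.656 Mbps.
Stream data: 4.656 Mbps × 360 s = 1676.2 Mb.
With 5% container overhead: ×1.05.
1,760 Mb ÷ 8 = 220.0 MB → 220.0 MB.

220.0 MB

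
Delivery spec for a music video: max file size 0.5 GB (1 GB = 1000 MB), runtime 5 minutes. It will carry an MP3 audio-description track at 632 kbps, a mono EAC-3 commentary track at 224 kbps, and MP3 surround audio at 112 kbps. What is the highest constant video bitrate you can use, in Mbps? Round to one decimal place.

Budget: 0.5 GB = 4000.0 Mb.
5 min = 300 s
Total bitrate budget: 4000.0 Mb / 300 s = 13.333 Mbps.
Audio total: 632 + 224 + 112 = 968 kbps = 0.968 Mbps.
Video: 13.333 − 0.968 = 12.365 Mbps.

12.4 Mbps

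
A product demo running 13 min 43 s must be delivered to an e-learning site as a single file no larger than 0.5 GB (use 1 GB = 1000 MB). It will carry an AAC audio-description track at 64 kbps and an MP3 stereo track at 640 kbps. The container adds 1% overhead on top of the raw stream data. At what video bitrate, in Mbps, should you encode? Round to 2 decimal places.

Budget: 0.5 GB = 4000.0 Mb.
Stream payload after overhead: 4000.0 / 1.01 = 3960.4 Mb.
13 min 43 s = 823 s
Total bitrate budget: 3960.4 Mb / 823 s = 4.812 Mbps.
Audio total: 64 + 640 = 704 kbps = 0.704 Mbps.
Video: 4.812 − 0.704 = 4.108 Mbps.

4.11 Mbps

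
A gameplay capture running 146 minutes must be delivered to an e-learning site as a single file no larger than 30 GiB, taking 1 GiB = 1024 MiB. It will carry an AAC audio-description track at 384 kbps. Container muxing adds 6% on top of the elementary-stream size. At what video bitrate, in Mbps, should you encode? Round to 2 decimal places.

27.37 Mbps

Budget: 30 GiB = 257698.0 Mb.
Stream payload after overhead: 257698.0 / 1.06 = 243111.4 Mb.
146 min = 8760 s
Total bitrate budget: 243111.4 Mb / 8760 s = 27.752 Mbps.
Audio: 384 kbps = 0.384 Mbps.
Video: 27.752 − 0.384 = 27.368 Mbps.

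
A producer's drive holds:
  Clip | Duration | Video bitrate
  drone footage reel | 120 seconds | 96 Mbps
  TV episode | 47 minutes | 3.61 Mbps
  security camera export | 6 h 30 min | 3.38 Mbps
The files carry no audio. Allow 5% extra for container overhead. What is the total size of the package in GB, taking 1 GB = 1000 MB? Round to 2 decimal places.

13.23 GB

drone footage reel: 96.000 Mbps × 120 s × 1.05 = 12096.0 Mb
TV episode: 3.610 Mbps × 2820 s × 1.05 = 10689.2 Mb
security camera export: 3.380 Mbps × 23400 s × 1.05 = 83046.6 Mb
Total: 105831.8 Mb = 13229.0 MB.
= 13.23 GB.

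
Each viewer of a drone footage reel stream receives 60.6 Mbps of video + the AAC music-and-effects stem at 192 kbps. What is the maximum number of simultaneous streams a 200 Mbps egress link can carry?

3

Audio: 192 kbps = 0.192 Mbps.
Per-viewer media rate: 60.792 Mbps.
200 Mbps = 200.0 Mbps; 200.0 / 60.792 = 3.29 → 3 viewers.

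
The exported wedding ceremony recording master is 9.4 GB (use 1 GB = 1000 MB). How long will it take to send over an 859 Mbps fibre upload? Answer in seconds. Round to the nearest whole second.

File: 9.4 GB = 75200.0 Mb.
At 859 Mbps: 75200.0 / 859 = 87.5 s ≈ 87.5 seconds.

88 seconds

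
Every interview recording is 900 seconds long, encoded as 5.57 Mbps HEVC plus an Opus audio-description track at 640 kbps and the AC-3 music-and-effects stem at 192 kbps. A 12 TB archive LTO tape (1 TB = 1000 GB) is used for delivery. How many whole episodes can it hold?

Audio total: 640 + 192 = 832 kbps = 0.832 Mbps.
Total bitrate: 6.402 Mbps.
Per item: 6.402 Mbps × 900 s = 5,762 Mb = 720.2 MB.
Capacity: 12 TB = 96,000,000 Mb; 16661.46 items → 16661 complete.

16661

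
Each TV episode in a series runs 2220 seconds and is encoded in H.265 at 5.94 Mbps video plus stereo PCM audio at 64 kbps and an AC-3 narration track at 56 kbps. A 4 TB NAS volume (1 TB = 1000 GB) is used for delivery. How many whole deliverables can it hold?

Audio total: 64 + 56 = 120 kbps = 0.120 Mbps.
Total bitrate: 6.060 Mbps.
Per item: 6.060 Mbps × 2220 s = 13,453 Mb = 1,682 MB.
Capacity: 4 TB = 32,000,000 Mb; 2378.62 items → 2378 complete.

2378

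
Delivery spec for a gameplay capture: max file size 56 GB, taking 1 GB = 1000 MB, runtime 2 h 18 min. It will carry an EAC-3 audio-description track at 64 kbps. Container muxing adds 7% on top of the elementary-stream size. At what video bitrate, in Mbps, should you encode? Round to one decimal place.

Budget: 56 GB = 448000.0 Mb.
Stream payload after overhead: 448000.0 / 1.07 = 418691.6 Mb.
2 h 18 min = 138 min = 8280 s
Total bitrate budget: 418691.6 Mb / 8280 s = 50.567 Mbps.
Audio: 64 kbps = 0.064 Mbps.
Video: 50.567 − 0.064 = 50.503 Mbps.

50.5 Mbps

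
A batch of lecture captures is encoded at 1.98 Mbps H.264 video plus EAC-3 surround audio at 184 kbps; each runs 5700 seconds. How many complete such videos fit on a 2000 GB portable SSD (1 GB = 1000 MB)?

1297

Audio: 184 kbps = 0.184 Mbps.
Total bitrate: 2.164 Mbps.
Per item: 2.164 Mbps × 5700 s = 12,335 Mb = 1,542 MB.
Capacity: 2000 GB = 16,000,000 Mb; 1297.14 items → 1297 complete.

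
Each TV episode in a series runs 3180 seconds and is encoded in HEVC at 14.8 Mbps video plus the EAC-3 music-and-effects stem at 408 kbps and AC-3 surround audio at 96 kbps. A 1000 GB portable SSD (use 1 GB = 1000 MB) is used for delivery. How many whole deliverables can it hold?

164

Audio total: 408 + 96 = 504 kbps = 0.504 Mbps.
Total bitrate: 15.304 Mbps.
Per item: 15.304 Mbps × 3180 s = 48,667 Mb = 6,083 MB.
Capacity: 1000 GB = 8,000,000 Mb; 164.38 items → 164 complete.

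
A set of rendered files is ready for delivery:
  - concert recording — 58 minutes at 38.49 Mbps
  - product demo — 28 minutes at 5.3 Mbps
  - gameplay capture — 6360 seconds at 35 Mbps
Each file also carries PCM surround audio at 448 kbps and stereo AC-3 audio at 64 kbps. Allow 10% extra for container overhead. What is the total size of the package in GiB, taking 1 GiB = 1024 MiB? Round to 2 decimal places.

47.55 GiB

Audio total: 448 + 64 = 512 kbps = 0.512 Mbps.
concert recording: 39.002 Mbps × 3480 s × 1.10 = 149299.7 Mb
product demo: 5.812 Mbps × 1680 s × 1.10 = 10740.6 Mb
gameplay capture: 35.512 Mbps × 6360 s × 1.10 = 248442.0 Mb
Total: 408482.2 Mb = 51060.3 MB.
= 47.55 GiB.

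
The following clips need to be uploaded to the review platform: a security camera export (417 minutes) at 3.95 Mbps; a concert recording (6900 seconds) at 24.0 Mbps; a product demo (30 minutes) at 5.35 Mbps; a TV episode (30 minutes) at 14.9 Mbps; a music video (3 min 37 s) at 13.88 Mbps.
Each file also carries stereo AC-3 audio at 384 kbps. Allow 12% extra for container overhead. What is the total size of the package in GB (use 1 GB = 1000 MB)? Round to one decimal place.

Audio: 384 kbps = 0.384 Mbps.
security camera export: 4.334 Mbps × 25020 s × 1.12 = 121449.1 Mb
concert recording: 24.384 Mbps × 6900 s × 1.12 = 188439.6 Mb
product demo: 5.734 Mbps × 1800 s × 1.12 = 11559.7 Mb
TV episode: 15.284 Mbps × 1800 s × 1.12 = 30812.5 Mb
music video: 14.264 Mbps × 217 s × 1.12 = 3466.7 Mb
Total: 355727.6 Mb = 44466.0 MB.
= 44.47 GB.

44.5 GB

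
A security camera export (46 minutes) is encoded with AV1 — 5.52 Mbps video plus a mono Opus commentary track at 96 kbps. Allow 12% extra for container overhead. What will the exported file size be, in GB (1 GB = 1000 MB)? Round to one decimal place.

46 min = 2760 s
Audio: 96 kbps = 0.096 Mbps.
Total bitrate: 5.52 + 0.096 = 5.616 Mbps.
Stream data: 5.616 Mbps × 2760 s = 15500.2 Mb.
With 12% container overhead: ×1.12.
17,360 Mb ÷ 8 = 2,170 MB → 2.170 GB.

2.2 GB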